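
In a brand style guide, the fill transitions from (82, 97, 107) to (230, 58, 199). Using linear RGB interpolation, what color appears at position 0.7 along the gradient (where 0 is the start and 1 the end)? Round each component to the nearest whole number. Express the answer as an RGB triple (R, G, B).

(186, 70, 171)

R = 82 + 0.7 × (230 − 82) = 82 + 0.7 × 148 = 185.6 → 186
G = 97 + 0.7 × (58 − 97) = 97 + 0.7 × -39 = 69.7 → 70
B = 107 + 0.7 × (199 − 107) = 107 + 0.7 × 92 = 171.4 → 171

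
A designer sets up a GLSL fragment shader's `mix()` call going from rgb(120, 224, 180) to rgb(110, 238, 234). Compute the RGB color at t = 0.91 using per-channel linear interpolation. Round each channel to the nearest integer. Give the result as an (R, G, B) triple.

R = 120 + 0.91 × (110 − 120) = 120 + 0.91 × -10 = 110.9 → 111
G = 224 + 0.91 × (238 − 224) = 224 + 0.91 × 14 = 236.74 → 237
B = 180 + 0.91 × (234 − 180) = 180 + 0.91 × 54 = 229.14 → 229

(111, 237, 229)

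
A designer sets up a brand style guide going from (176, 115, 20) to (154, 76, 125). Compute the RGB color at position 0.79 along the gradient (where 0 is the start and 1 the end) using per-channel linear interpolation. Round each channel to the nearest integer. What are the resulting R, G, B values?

R = 176 + 0.79 × (154 − 176) = 176 + 0.79 × -22 = 158.62 → 159
G = 115 + 0.79 × (76 − 115) = 115 + 0.79 × -39 = 84.19 → 84
B = 20 + 0.79 × (125 − 20) = 20 + 0.79 × 105 = 102.95 → 103

(159, 84, 103)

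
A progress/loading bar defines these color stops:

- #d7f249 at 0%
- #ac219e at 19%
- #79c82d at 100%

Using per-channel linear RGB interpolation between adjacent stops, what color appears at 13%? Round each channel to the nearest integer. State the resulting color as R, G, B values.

(186, 99, 131)

13% lies between the 0% and 19% stops, so the local fraction is t = (13 − 0)/(19 − 0) = 13/19 ≈ 0.6842.
#d7f249 → (215, 242, 73); #ac219e → (172, 33, 158).
R = 215 + 0.6842 × (172 − 215) = 185.579 → 186
G = 242 + 0.6842 × (33 − 242) = 99.002 → 99
B = 73 + 0.6842 × (158 − 73) = 131.157 → 131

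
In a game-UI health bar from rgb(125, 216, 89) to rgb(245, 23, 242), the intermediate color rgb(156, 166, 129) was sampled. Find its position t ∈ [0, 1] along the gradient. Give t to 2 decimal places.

Invert the lerp on the G channel (largest span, 193): t = (166 − 216) / (23 − 216) = -50/-193 = 0.25907.
Check on R: (156 − 125)/(245 − 125) = 0.2583 ✓

0.26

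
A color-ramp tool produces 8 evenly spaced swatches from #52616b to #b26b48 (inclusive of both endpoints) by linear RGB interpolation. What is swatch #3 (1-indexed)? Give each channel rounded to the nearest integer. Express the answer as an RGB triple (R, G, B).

(109, 100, 97)

With 8 swatches and endpoints inclusive, swatch 3 sits at t = (3 − 1)/(8 − 1) = 2/7 ≈ 0.2857.
#52616b → (82, 97, 107); #b26b48 → (178, 107, 72).
R = 82 + 0.2857 × (178 − 82) = 109.427 → 109
G = 97 + 0.2857 × (107 − 97) = 99.857 → 100
B = 107 + 0.2857 × (72 − 107) = 97.001 → 97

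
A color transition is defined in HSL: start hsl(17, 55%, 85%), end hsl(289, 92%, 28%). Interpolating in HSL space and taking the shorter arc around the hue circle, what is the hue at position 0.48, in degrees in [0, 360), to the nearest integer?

Hue: 289 − 17 = 272°, but |272| > 180 so the shorter arc goes the other way: Δh = 272 − 360 = -88°.
H = 17 + 0.48 × (-88) = -25.24 → -25 → -25 mod 360 = 335°

335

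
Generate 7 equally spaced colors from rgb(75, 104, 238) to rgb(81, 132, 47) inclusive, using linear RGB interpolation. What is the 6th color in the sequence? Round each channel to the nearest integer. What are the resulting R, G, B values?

With 7 swatches and endpoints inclusive, swatch 6 sits at t = (6 − 1)/(7 − 1) = 5/6 ≈ 0.8333.
R = 75 + 0.8333 × (81 − 75) = 80 → 80
G = 104 + 0.8333 × (132 − 104) = 127.332 → 127
B = 238 + 0.8333 × (47 − 238) = 78.84 → 79

(80, 127, 79)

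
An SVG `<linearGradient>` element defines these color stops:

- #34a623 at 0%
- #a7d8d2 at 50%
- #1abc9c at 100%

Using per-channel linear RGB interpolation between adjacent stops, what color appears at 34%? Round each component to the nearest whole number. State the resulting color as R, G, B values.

(130, 200, 154)

34% lies between the 0% and 50% stops, so the local fraction is t = (34 − 0)/(50 − 0) = 34/50 ≈ 0.68.
#34a623 → (52, 166, 35); #a7d8d2 → (167, 216, 210).
R = 52 + 0.68 × (167 − 52) = 130.2 → 130
G = 166 + 0.68 × (216 − 166) = 200 → 200
B = 35 + 0.68 × (210 − 35) = 154 → 154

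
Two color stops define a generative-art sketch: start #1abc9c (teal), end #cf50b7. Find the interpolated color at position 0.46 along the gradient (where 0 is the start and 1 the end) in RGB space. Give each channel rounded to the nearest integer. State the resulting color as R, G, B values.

#1abc9c → (26, 188, 156); #cf50b7 → (207, 80, 183).
R = 26 + 0.46 × (207 − 26) = 26 + 0.46 × 181 = 109.26 → 109
G = 188 + 0.46 × (80 − 188) = 188 + 0.46 × -108 = 138.32 → 138
B = 156 + 0.46 × (183 − 156) = 156 + 0.46 × 27 = 168.42 → 168

(109, 138, 168)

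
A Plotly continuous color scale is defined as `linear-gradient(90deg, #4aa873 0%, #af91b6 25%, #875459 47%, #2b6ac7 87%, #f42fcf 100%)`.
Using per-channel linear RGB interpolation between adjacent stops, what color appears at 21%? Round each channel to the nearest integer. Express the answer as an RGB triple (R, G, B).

21% lies between the 0% and 25% stops, so the local fraction is t = (21 − 0)/(25 − 0) = 21/25 ≈ 0.84.
#4aa873 → (74, 168, 115); #af91b6 → (175, 145, 182).
R = 74 + 0.84 × (175 − 74) = 158.84 → 159
G = 168 + 0.84 × (145 − 168) = 148.68 → 149
B = 115 + 0.84 × (182 − 115) = 171.28 → 171

(159, 149, 171)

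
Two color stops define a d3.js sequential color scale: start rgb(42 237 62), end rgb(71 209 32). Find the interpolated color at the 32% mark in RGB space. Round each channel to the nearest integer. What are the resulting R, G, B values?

(51, 228, 52)

32% corresponds to t = 0.32.
R = 42 + 0.32 × (71 − 42) = 42 + 0.32 × 29 = 51.28 → 51
G = 237 + 0.32 × (209 − 237) = 237 + 0.32 × -28 = 228.04 → 228
B = 62 + 0.32 × (32 − 62) = 62 + 0.32 × -30 = 52.4 → 52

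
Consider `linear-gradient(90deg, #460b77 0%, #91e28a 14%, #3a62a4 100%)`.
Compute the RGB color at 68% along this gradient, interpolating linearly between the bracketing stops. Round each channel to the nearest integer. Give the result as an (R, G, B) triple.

68% lies between the 14% and 100% stops, so the local fraction is t = (68 − 14)/(100 − 14) = 54/86 ≈ 0.6279.
#91e28a → (145, 226, 138); #3a62a4 → (58, 98, 164).
R = 145 + 0.6279 × (58 − 145) = 90.373 → 90
G = 226 + 0.6279 × (98 − 226) = 145.629 → 146
B = 138 + 0.6279 × (164 − 138) = 154.325 → 154

(90, 146, 154)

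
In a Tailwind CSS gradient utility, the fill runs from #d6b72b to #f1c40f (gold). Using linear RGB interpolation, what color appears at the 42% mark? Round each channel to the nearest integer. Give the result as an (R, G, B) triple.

#d6b72b → (214, 183, 43); #f1c40f → (241, 196, 15).
42% corresponds to t = 0.42.
R = 214 + 0.42 × (241 − 214) = 214 + 0.42 × 27 = 225.34 → 225
G = 183 + 0.42 × (196 − 183) = 183 + 0.42 × 13 = 188.46 → 188
B = 43 + 0.42 × (15 − 43) = 43 + 0.42 × -28 = 31.24 → 31
So the blended color is (225, 188, 31), about #e1bc1f.

(225, 188, 31)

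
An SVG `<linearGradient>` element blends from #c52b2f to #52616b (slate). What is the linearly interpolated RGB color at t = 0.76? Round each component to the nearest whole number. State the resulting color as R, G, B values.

#c52b2f → (197, 43, 47); #52616b → (82, 97, 107).
R = 197 + 0.76 × (82 − 197) = 197 + 0.76 × -115 = 109.6 → 110
G = 43 + 0.76 × (97 − 43) = 43 + 0.76 × 54 = 84.04 → 84
B = 47 + 0.76 × (107 − 47) = 47 + 0.76 × 60 = 92.6 → 93
So the blended color is (110, 84, 93), about #6e545d.

(110, 84, 93)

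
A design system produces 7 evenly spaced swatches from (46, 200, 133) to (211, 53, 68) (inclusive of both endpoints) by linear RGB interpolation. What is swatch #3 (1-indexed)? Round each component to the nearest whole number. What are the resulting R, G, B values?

With 7 swatches and endpoints inclusive, swatch 3 sits at t = (3 − 1)/(7 − 1) = 2/6 ≈ 0.3333.
R = 46 + 0.3333 × (211 − 46) = 100.994 → 101
G = 200 + 0.3333 × (53 − 200) = 151.005 → 151
B = 133 + 0.3333 × (68 − 133) = 111.335 → 111

(101, 151, 111)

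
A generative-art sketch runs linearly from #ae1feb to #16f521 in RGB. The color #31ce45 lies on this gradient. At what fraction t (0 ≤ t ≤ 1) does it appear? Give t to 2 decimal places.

0.82

Invert the lerp on the G channel (largest span, 214): t = (206 − 31) / (245 − 31) = 175/214 = 0.81776.
Check on R: (49 − 174)/(22 − 174) = 0.8224 ✓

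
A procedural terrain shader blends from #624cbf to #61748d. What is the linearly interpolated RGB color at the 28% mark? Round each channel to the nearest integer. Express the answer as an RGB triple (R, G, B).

(98, 87, 177)

#624cbf → (98, 76, 191); #61748d → (97, 116, 141).
28% corresponds to t = 0.28.
R = 98 + 0.28 × (97 − 98) = 98 + 0.28 × -1 = 97.72 → 98
G = 76 + 0.28 × (116 − 76) = 76 + 0.28 × 40 = 87.2 → 87
B = 191 + 0.28 × (141 − 191) = 191 + 0.28 × -50 = 177 → 177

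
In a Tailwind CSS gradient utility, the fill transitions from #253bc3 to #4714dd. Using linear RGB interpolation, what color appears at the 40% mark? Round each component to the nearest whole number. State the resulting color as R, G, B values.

(51, 43, 205)

#253bc3 → (37, 59, 195); #4714dd → (71, 20, 221).
40% corresponds to t = 0.4.
R = 37 + 0.4 × (71 − 37) = 37 + 0.4 × 34 = 50.6 → 51
G = 59 + 0.4 × (20 − 59) = 59 + 0.4 × -39 = 43.4 → 43
B = 195 + 0.4 × (221 − 195) = 195 + 0.4 × 26 = 205.4 → 205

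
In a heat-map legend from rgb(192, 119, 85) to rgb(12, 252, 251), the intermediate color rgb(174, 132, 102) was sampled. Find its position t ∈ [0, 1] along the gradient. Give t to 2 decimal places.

Invert the lerp on the R channel (largest span, 180): t = (174 − 192) / (12 − 192) = -18/-180 = 0.1.
Check on G: (132 − 119)/(252 − 119) = 0.09774 ✓

0.10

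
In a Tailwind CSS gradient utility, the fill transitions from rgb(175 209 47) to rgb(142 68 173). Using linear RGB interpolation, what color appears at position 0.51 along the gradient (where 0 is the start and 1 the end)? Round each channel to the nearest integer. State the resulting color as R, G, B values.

(158, 137, 111)

R = 175 + 0.51 × (142 − 175) = 175 + 0.51 × -33 = 158.17 → 158
G = 209 + 0.51 × (68 − 209) = 209 + 0.51 × -141 = 137.09 → 137
B = 47 + 0.51 × (173 − 47) = 47 + 0.51 × 126 = 111.26 → 111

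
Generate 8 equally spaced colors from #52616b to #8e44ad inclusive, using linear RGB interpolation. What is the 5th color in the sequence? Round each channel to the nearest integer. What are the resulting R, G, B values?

(116, 80, 145)

With 8 swatches and endpoints inclusive, swatch 5 sits at t = (5 − 1)/(8 − 1) = 4/7 ≈ 0.5714.
#52616b → (82, 97, 107); #8e44ad → (142, 68, 173).
R = 82 + 0.5714 × (142 − 82) = 116.284 → 116
G = 97 + 0.5714 × (68 − 97) = 80.429 → 80
B = 107 + 0.5714 × (173 − 107) = 144.712 → 145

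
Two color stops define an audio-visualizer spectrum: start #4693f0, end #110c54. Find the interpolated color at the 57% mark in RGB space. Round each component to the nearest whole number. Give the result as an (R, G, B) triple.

#4693f0 → (70, 147, 240); #110c54 → (17, 12, 84).
57% corresponds to t = 0.57.
R = 70 + 0.57 × (17 − 70) = 70 + 0.57 × -53 = 39.79 → 40
G = 147 + 0.57 × (12 − 147) = 147 + 0.57 × -135 = 70.05 → 70
B = 240 + 0.57 × (84 − 240) = 240 + 0.57 × -156 = 151.08 → 151

(40, 70, 151)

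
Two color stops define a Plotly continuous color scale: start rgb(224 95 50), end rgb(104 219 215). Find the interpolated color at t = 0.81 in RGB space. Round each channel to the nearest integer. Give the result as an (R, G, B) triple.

(127, 195, 184)

R = 224 + 0.81 × (104 − 224) = 224 + 0.81 × -120 = 126.8 → 127
G = 95 + 0.81 × (219 − 95) = 95 + 0.81 × 124 = 195.44 → 195
B = 50 + 0.81 × (215 − 50) = 50 + 0.81 × 165 = 183.65 → 184
So the blended color is (127, 195, 184), about #7fc3b8.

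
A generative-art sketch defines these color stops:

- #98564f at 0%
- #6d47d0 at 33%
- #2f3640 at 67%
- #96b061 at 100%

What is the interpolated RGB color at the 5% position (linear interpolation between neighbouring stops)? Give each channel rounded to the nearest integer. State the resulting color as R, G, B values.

5% lies between the 0% and 33% stops, so the local fraction is t = (5 − 0)/(33 − 0) = 5/33 ≈ 0.1515.
#98564f → (152, 86, 79); #6d47d0 → (109, 71, 208).
R = 152 + 0.1515 × (109 − 152) = 145.486 → 145
G = 86 + 0.1515 × (71 − 86) = 83.728 → 84
B = 79 + 0.1515 × (208 − 79) = 98.543 → 99

(145, 84, 99)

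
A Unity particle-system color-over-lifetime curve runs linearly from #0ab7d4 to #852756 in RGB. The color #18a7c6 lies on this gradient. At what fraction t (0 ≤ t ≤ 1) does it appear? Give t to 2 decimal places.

0.11

Invert the lerp on the G channel (largest span, 144): t = (167 − 183) / (39 − 183) = -16/-144 = 0.11111.
Check on R: (24 − 10)/(133 − 10) = 0.1138 ✓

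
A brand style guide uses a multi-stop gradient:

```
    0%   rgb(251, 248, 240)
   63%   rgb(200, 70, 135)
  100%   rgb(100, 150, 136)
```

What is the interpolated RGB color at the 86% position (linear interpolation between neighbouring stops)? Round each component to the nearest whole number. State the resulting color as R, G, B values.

86% lies between the 63% and 100% stops, so the local fraction is t = (86 − 63)/(100 − 63) = 23/37 ≈ 0.6216.
R = 200 + 0.6216 × (100 − 200) = 137.84 → 138
G = 70 + 0.6216 × (150 − 70) = 119.728 → 120
B = 135 + 0.6216 × (136 − 135) = 135.622 → 136

(138, 120, 136)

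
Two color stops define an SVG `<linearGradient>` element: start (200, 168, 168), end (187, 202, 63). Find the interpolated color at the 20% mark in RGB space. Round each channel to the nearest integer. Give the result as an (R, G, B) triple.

20% corresponds to t = 0.2.
R = 200 + 0.2 × (187 − 200) = 200 + 0.2 × -13 = 197.4 → 197
G = 168 + 0.2 × (202 − 168) = 168 + 0.2 × 34 = 174.8 → 175
B = 168 + 0.2 × (63 − 168) = 168 + 0.2 × -105 = 147 → 147
So the blended color is (197, 175, 147), about #c5af93.

(197, 175, 147)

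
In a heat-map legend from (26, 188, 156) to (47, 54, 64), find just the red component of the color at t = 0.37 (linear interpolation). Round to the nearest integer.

R = 26 + 0.37 × (47 − 26) = 33.77 → 34

34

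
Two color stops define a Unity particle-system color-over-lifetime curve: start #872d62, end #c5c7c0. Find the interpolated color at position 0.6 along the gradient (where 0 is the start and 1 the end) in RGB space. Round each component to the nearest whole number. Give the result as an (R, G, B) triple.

#872d62 → (135, 45, 98); #c5c7c0 → (197, 199, 192).
R = 135 + 0.6 × (197 − 135) = 135 + 0.6 × 62 = 172.2 → 172
G = 45 + 0.6 × (199 − 45) = 45 + 0.6 × 154 = 137.4 → 137
B = 98 + 0.6 × (192 − 98) = 98 + 0.6 × 94 = 154.4 → 154

(172, 137, 154)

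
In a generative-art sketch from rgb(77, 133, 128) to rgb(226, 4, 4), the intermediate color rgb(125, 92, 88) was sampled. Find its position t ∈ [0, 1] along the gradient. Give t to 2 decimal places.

0.32

Invert the lerp on the R channel (largest span, 149): t = (125 − 77) / (226 − 77) = 48/149 = 0.32215.
Check on G: (92 − 133)/(4 − 133) = 0.3178 ✓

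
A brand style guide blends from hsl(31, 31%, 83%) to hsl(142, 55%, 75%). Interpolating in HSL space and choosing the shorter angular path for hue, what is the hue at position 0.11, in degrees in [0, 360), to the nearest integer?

43

Hue arc: Δh = 142 − 31 = 111° (|Δh| ≤ 180, already the shorter path).
H = 31 + 0.11 × (111) = 43.21 → 43°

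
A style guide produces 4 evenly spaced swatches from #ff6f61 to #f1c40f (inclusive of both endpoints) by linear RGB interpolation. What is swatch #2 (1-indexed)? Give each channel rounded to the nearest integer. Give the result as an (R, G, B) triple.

(250, 139, 70)

With 4 swatches and endpoints inclusive, swatch 2 sits at t = (2 − 1)/(4 − 1) = 1/3 ≈ 0.3333.
#ff6f61 → (255, 111, 97); #f1c40f → (241, 196, 15).
R = 255 + 0.3333 × (241 − 255) = 250.334 → 250
G = 111 + 0.3333 × (196 − 111) = 139.331 → 139
B = 97 + 0.3333 × (15 − 97) = 69.669 → 70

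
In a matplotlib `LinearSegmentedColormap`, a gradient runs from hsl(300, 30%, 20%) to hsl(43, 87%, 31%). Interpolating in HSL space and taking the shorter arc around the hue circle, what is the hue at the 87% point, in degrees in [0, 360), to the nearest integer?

30

Hue: 43 − 300 = -257°, but |-257| > 180 so the shorter arc goes the other way: Δh = -257 + 360 = 103°.
H = 300 + 0.87 × (103) = 389.61 → 390 → 390 mod 360 = 30°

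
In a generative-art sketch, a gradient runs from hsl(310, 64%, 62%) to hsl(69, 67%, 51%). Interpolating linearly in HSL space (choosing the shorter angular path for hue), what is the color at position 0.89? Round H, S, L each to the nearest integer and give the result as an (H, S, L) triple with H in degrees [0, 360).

(56, 67, 52)

Hue: 69 − 310 = -241°, but |-241| > 180 so the shorter arc goes the other way: Δh = -241 + 360 = 119°.
H = 310 + 0.89 × (119) = 415.91 → 416 → 416 mod 360 = 56°
S = 64 + 0.89 × (67 − 64) = 66.67 → 67%
L = 62 + 0.89 × (51 − 62) = 52.21 → 52%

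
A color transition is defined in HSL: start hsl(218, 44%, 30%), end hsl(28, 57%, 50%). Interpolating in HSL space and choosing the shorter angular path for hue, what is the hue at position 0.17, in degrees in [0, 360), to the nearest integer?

247

Hue: 28 − 218 = -190°, but |-190| > 180 so the shorter arc goes the other way: Δh = -190 + 360 = 170°.
H = 218 + 0.17 × (170) = 246.9 → 247°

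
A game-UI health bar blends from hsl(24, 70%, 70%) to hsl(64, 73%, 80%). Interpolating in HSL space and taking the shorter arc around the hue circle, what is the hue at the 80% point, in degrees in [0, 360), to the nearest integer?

56

Hue arc: Δh = 64 − 24 = 40° (|Δh| ≤ 180, already the shorter path).
H = 24 + 0.8 × (40) = 56 → 56°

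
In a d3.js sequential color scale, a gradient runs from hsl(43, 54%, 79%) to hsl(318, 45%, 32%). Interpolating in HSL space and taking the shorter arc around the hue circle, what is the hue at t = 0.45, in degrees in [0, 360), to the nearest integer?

5

Hue: 318 − 43 = 275°, but |275| > 180 so the shorter arc goes the other way: Δh = 275 − 360 = -85°.
H = 43 + 0.45 × (-85) = 4.75 → 5°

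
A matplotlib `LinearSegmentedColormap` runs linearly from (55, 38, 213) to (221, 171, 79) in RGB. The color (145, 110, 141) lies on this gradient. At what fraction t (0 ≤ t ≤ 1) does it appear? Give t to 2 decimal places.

0.54

Invert the lerp on the R channel (largest span, 166): t = (145 − 55) / (221 − 55) = 90/166 = 0.54217.
Check on G: (110 − 38)/(171 − 38) = 0.5414 ✓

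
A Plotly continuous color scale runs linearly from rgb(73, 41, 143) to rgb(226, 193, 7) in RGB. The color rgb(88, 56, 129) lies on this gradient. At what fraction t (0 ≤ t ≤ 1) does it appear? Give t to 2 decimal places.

Invert the lerp on the R channel (largest span, 153): t = (88 − 73) / (226 − 73) = 15/153 = 0.098039.
Check on G: (56 − 41)/(193 − 41) = 0.09868 ✓

0.10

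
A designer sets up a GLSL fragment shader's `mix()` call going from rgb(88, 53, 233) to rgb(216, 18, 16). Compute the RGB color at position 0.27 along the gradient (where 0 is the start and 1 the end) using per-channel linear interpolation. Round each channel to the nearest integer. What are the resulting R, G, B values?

(123, 44, 174)

R = 88 + 0.27 × (216 − 88) = 88 + 0.27 × 128 = 122.56 → 123
G = 53 + 0.27 × (18 − 53) = 53 + 0.27 × -35 = 43.55 → 44
B = 233 + 0.27 × (16 − 233) = 233 + 0.27 × -217 = 174.41 → 174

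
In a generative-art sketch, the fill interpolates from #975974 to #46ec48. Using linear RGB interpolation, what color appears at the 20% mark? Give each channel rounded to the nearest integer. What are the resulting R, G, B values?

#975974 → (151, 89, 116); #46ec48 → (70, 236, 72).
20% corresponds to t = 0.2.
R = 151 + 0.2 × (70 − 151) = 151 + 0.2 × -81 = 134.8 → 135
G = 89 + 0.2 × (236 − 89) = 89 + 0.2 × 147 = 118.4 → 118
B = 116 + 0.2 × (72 − 116) = 116 + 0.2 × -44 = 107.2 → 107

(135, 118, 107)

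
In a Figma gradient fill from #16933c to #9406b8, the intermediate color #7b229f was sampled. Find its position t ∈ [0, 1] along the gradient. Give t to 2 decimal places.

0.80

Invert the lerp on the G channel (largest span, 141): t = (34 − 147) / (6 − 147) = -113/-141 = 0.80142.
Check on R: (123 − 22)/(148 − 22) = 0.8016 ✓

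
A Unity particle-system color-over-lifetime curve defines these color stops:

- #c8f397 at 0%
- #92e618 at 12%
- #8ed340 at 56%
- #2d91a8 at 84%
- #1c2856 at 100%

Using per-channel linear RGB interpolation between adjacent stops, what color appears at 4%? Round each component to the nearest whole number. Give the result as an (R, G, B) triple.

(182, 239, 109)

4% lies between the 0% and 12% stops, so the local fraction is t = (4 − 0)/(12 − 0) = 4/12 ≈ 0.3333.
#c8f397 → (200, 243, 151); #92e618 → (146, 230, 24).
R = 200 + 0.3333 × (146 − 200) = 182.002 → 182
G = 243 + 0.3333 × (230 − 243) = 238.667 → 239
B = 151 + 0.3333 × (24 − 151) = 108.671 → 109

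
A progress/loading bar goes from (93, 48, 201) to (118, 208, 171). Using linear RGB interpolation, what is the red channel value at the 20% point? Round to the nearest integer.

R = 93 + 0.2 × (118 − 93) = 98 → 98

98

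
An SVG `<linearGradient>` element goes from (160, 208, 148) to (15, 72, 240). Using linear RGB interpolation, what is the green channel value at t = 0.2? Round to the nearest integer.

G = 208 + 0.2 × (72 − 208) = 180.8 → 181

181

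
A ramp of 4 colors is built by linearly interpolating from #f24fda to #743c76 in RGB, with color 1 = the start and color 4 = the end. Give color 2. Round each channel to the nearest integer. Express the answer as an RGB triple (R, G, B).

(200, 73, 185)

With 4 swatches and endpoints inclusive, swatch 2 sits at t = (2 − 1)/(4 − 1) = 1/3 ≈ 0.3333.
#f24fda → (242, 79, 218); #743c76 → (116, 60, 118).
R = 242 + 0.3333 × (116 − 242) = 200.004 → 200
G = 79 + 0.3333 × (60 − 79) = 72.667 → 73
B = 218 + 0.3333 × (118 − 218) = 184.67 → 185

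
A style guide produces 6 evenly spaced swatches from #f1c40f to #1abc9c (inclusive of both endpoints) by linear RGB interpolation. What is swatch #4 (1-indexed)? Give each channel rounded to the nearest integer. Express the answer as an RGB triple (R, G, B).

With 6 swatches and endpoints inclusive, swatch 4 sits at t = (4 − 1)/(6 − 1) = 3/5 ≈ 0.6.
#f1c40f → (241, 196, 15); #1abc9c → (26, 188, 156).
R = 241 + 0.6 × (26 − 241) = 112 → 112
G = 196 + 0.6 × (188 − 196) = 191.2 → 191
B = 15 + 0.6 × (156 − 15) = 99.6 → 100

(112, 191, 100)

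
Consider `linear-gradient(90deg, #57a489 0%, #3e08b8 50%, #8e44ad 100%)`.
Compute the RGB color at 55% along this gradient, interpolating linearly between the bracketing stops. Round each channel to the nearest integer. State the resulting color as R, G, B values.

55% lies between the 50% and 100% stops, so the local fraction is t = (55 − 50)/(100 − 50) = 5/50 ≈ 0.1.
#3e08b8 → (62, 8, 184); #8e44ad → (142, 68, 173).
R = 62 + 0.1 × (142 − 62) = 70 → 70
G = 8 + 0.1 × (68 − 8) = 14 → 14
B = 184 + 0.1 × (173 − 184) = 182.9 → 183

(70, 14, 183)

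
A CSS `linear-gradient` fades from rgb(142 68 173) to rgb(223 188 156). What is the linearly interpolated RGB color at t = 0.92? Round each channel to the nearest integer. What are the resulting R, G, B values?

(217, 178, 157)

R = 142 + 0.92 × (223 − 142) = 142 + 0.92 × 81 = 216.52 → 217
G = 68 + 0.92 × (188 − 68) = 68 + 0.92 × 120 = 178.4 → 178
B = 173 + 0.92 × (156 − 173) = 173 + 0.92 × -17 = 157.36 → 157
So the blended color is (217, 178, 157), about #d9b29d.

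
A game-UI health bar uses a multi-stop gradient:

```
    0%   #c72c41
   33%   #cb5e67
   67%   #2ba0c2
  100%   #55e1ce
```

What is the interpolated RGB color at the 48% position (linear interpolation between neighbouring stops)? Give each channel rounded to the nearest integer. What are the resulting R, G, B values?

48% lies between the 33% and 67% stops, so the local fraction is t = (48 − 33)/(67 − 33) = 15/34 ≈ 0.4412.
#cb5e67 → (203, 94, 103); #2ba0c2 → (43, 160, 194).
R = 203 + 0.4412 × (43 − 203) = 132.408 → 132
G = 94 + 0.4412 × (160 − 94) = 123.119 → 123
B = 103 + 0.4412 × (194 − 103) = 143.149 → 143

(132, 123, 143)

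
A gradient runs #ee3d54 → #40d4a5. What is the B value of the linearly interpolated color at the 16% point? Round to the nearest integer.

B₁ = 84 (from #ee3d54), B₂ = 165 (from #40d4a5).
B = 84 + 0.16 × (165 − 84) = 96.96 → 97

97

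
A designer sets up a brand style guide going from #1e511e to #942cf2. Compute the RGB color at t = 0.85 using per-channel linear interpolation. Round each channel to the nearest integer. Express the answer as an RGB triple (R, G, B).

#1e511e → (30, 81, 30); #942cf2 → (148, 44, 242).
R = 30 + 0.85 × (148 − 30) = 30 + 0.85 × 118 = 130.3 → 130
G = 81 + 0.85 × (44 − 81) = 81 + 0.85 × -37 = 49.55 → 50
B = 30 + 0.85 × (242 − 30) = 30 + 0.85 × 212 = 210.2 → 210

(130, 50, 210)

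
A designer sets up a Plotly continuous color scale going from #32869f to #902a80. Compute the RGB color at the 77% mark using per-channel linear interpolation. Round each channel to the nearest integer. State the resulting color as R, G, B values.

(122, 63, 135)

#32869f → (50, 134, 159); #902a80 → (144, 42, 128).
77% corresponds to t = 0.77.
R = 50 + 0.77 × (144 − 50) = 50 + 0.77 × 94 = 122.38 → 122
G = 134 + 0.77 × (42 − 134) = 134 + 0.77 × -92 = 63.16 → 63
B = 159 + 0.77 × (128 − 159) = 159 + 0.77 × -31 = 135.13 → 135
So the blended color is (122, 63, 135), about #7a3f87.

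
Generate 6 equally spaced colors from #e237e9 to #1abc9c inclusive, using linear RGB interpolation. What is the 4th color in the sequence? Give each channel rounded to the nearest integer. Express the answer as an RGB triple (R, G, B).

With 6 swatches and endpoints inclusive, swatch 4 sits at t = (4 − 1)/(6 − 1) = 3/5 ≈ 0.6.
#e237e9 → (226, 55, 233); #1abc9c → (26, 188, 156).
R = 226 + 0.6 × (26 − 226) = 106 → 106
G = 55 + 0.6 × (188 − 55) = 134.8 → 135
B = 233 + 0.6 × (156 − 233) = 186.8 → 187

(106, 135, 187)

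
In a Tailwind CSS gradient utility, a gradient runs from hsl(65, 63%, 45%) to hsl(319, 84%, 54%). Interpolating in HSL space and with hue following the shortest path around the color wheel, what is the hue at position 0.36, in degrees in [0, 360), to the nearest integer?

27

Hue: 319 − 65 = 254°, but |254| > 180 so the shorter arc goes the other way: Δh = 254 − 360 = -106°.
H = 65 + 0.36 × (-106) = 26.84 → 27°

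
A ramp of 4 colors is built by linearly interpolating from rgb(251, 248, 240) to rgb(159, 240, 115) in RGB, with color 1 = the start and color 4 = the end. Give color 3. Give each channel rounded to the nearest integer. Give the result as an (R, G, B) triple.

With 4 swatches and endpoints inclusive, swatch 3 sits at t = (3 − 1)/(4 − 1) = 2/3 ≈ 0.6667.
R = 251 + 0.6667 × (159 − 251) = 189.664 → 190
G = 248 + 0.6667 × (240 − 248) = 242.666 → 243
B = 240 + 0.6667 × (115 − 240) = 156.663 → 157

(190, 243, 157)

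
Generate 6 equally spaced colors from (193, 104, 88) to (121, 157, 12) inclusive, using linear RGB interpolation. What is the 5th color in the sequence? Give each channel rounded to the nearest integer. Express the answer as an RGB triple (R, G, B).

With 6 swatches and endpoints inclusive, swatch 5 sits at t = (5 − 1)/(6 − 1) = 4/5 ≈ 0.8.
R = 193 + 0.8 × (121 − 193) = 135.4 → 135
G = 104 + 0.8 × (157 − 104) = 146.4 → 146
B = 88 + 0.8 × (12 − 88) = 27.2 → 27

(135, 146, 27)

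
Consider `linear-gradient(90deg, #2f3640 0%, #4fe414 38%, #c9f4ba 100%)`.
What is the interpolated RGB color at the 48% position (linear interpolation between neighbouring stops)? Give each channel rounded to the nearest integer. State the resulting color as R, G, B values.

(99, 231, 47)

48% lies between the 38% and 100% stops, so the local fraction is t = (48 − 38)/(100 − 38) = 10/62 ≈ 0.1613.
#4fe414 → (79, 228, 20); #c9f4ba → (201, 244, 186).
R = 79 + 0.1613 × (201 − 79) = 98.679 → 99
G = 228 + 0.1613 × (244 − 228) = 230.581 → 231
B = 20 + 0.1613 × (186 − 20) = 46.776 → 47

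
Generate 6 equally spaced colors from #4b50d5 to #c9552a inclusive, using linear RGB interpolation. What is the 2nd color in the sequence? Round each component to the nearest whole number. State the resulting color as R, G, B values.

(100, 81, 179)

With 6 swatches and endpoints inclusive, swatch 2 sits at t = (2 − 1)/(6 − 1) = 1/5 ≈ 0.2.
#4b50d5 → (75, 80, 213); #c9552a → (201, 85, 42).
R = 75 + 0.2 × (201 − 75) = 100.2 → 100
G = 80 + 0.2 × (85 − 80) = 81 → 81
B = 213 + 0.2 × (42 − 213) = 178.8 → 179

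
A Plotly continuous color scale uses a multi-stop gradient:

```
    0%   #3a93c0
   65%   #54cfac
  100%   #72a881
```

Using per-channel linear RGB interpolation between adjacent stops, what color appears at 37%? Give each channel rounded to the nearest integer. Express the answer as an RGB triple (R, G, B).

37% lies between the 0% and 65% stops, so the local fraction is t = (37 − 0)/(65 − 0) = 37/65 ≈ 0.5692.
#3a93c0 → (58, 147, 192); #54cfac → (84, 207, 172).
R = 58 + 0.5692 × (84 − 58) = 72.799 → 73
G = 147 + 0.5692 × (207 − 147) = 181.152 → 181
B = 192 + 0.5692 × (172 − 192) = 180.616 → 181

(73, 181, 181)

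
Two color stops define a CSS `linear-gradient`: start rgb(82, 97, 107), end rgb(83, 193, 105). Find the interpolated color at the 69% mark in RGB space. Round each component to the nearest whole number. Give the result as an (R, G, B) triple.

69% corresponds to t = 0.69.
R = 82 + 0.69 × (83 − 82) = 82 + 0.69 × 1 = 82.69 → 83
G = 97 + 0.69 × (193 − 97) = 97 + 0.69 × 96 = 163.24 → 163
B = 107 + 0.69 × (105 − 107) = 107 + 0.69 × -2 = 105.62 → 106

(83, 163, 106)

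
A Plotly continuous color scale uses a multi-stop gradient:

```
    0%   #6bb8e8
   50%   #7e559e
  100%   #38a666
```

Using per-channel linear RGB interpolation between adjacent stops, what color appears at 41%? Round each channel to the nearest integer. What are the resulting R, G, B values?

(123, 103, 171)

41% lies between the 0% and 50% stops, so the local fraction is t = (41 − 0)/(50 − 0) = 41/50 ≈ 0.82.
#6bb8e8 → (107, 184, 232); #7e559e → (126, 85, 158).
R = 107 + 0.82 × (126 − 107) = 122.58 → 123
G = 184 + 0.82 × (85 − 184) = 102.82 → 103
B = 232 + 0.82 × (158 − 232) = 171.32 → 171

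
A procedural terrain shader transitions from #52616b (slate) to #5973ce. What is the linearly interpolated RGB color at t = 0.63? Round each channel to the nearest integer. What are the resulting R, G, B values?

(86, 108, 169)

#52616b → (82, 97, 107); #5973ce → (89, 115, 206).
R = 82 + 0.63 × (89 − 82) = 82 + 0.63 × 7 = 86.41 → 86
G = 97 + 0.63 × (115 − 97) = 97 + 0.63 × 18 = 108.34 → 108
B = 107 + 0.63 × (206 − 107) = 107 + 0.63 × 99 = 169.37 → 169
So the blended color is (86, 108, 169), about #566ca9.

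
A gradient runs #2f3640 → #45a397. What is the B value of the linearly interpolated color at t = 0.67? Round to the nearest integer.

122

B₁ = 64 (from #2f3640), B₂ = 151 (from #45a397).
B = 64 + 0.67 × (151 − 64) = 122.29 → 122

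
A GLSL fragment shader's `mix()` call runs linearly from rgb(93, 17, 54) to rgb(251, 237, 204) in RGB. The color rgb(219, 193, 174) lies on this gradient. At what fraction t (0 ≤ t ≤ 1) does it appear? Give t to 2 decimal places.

Invert the lerp on the G channel (largest span, 220): t = (193 − 17) / (237 − 17) = 176/220 = 0.8.
Check on R: (219 − 93)/(251 − 93) = 0.7975 ✓

0.80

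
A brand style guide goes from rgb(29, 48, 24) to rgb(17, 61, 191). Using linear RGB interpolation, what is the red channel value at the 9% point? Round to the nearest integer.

R = 29 + 0.09 × (17 − 29) = 27.92 → 28

28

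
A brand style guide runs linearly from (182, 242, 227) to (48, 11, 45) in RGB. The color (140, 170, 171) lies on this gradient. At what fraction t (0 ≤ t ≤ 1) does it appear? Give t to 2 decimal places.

Invert the lerp on the G channel (largest span, 231): t = (170 − 242) / (11 − 242) = -72/-231 = 0.31169.
Check on R: (140 − 182)/(48 − 182) = 0.3134 ✓

0.31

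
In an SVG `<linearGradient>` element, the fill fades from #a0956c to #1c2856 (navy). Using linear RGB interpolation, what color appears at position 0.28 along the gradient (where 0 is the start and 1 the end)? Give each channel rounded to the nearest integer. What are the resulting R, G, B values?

(123, 118, 102)

#a0956c → (160, 149, 108); #1c2856 → (28, 40, 86).
R = 160 + 0.28 × (28 − 160) = 160 + 0.28 × -132 = 123.04 → 123
G = 149 + 0.28 × (40 − 149) = 149 + 0.28 × -109 = 118.48 → 118
B = 108 + 0.28 × (86 − 108) = 108 + 0.28 × -22 = 101.84 → 102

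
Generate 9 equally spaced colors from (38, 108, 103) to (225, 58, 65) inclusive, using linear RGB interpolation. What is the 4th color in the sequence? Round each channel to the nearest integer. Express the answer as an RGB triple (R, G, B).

(108, 89, 89)

With 9 swatches and endpoints inclusive, swatch 4 sits at t = (4 − 1)/(9 − 1) = 3/8 ≈ 0.375.
R = 38 + 0.375 × (225 − 38) = 108.125 → 108
G = 108 + 0.375 × (58 − 108) = 89.25 → 89
B = 103 + 0.375 × (65 − 103) = 88.75 → 89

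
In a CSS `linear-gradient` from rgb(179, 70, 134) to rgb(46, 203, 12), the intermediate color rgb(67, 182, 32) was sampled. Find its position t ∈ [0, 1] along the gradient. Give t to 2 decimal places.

0.84

Invert the lerp on the R channel (largest span, 133): t = (67 − 179) / (46 − 179) = -112/-133 = 0.84211.
Check on G: (182 − 70)/(203 − 70) = 0.8421 ✓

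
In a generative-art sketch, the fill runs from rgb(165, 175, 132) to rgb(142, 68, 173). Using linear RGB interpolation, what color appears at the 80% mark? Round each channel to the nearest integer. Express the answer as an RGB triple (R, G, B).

(147, 89, 165)

80% corresponds to t = 0.8.
R = 165 + 0.8 × (142 − 165) = 165 + 0.8 × -23 = 146.6 → 147
G = 175 + 0.8 × (68 − 175) = 175 + 0.8 × -107 = 89.4 → 89
B = 132 + 0.8 × (173 − 132) = 132 + 0.8 × 41 = 164.8 → 165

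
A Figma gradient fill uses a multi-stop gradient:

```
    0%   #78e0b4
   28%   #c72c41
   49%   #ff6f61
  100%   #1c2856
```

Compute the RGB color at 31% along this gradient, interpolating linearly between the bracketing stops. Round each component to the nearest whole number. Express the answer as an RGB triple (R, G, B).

31% lies between the 28% and 49% stops, so the local fraction is t = (31 − 28)/(49 − 28) = 3/21 ≈ 0.1429.
#c72c41 → (199, 44, 65); #ff6f61 → (255, 111, 97).
R = 199 + 0.1429 × (255 − 199) = 207.002 → 207
G = 44 + 0.1429 × (111 − 44) = 53.574 → 54
B = 65 + 0.1429 × (97 − 65) = 69.573 → 70

(207, 54, 70)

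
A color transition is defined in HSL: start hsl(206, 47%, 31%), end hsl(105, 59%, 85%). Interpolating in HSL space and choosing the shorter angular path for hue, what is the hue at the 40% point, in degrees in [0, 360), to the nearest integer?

Hue arc: Δh = 105 − 206 = -101° (|Δh| ≤ 180, already the shorter path).
H = 206 + 0.4 × (-101) = 165.6 → 166°

166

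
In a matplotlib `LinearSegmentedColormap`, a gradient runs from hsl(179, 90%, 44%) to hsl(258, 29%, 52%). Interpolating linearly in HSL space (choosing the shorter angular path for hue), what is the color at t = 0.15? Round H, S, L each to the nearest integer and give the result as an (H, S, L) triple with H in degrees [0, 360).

Hue arc: Δh = 258 − 179 = 79° (|Δh| ≤ 180, already the shorter path).
H = 179 + 0.15 × (79) = 190.85 → 191°
S = 90 + 0.15 × (29 − 90) = 80.85 → 81%
L = 44 + 0.15 × (52 − 44) = 45.2 → 45%

(191, 81, 45)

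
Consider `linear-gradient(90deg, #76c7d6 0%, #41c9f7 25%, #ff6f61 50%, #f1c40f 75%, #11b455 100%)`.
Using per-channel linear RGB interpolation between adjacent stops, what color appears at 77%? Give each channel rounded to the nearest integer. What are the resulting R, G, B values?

77% lies between the 75% and 100% stops, so the local fraction is t = (77 − 75)/(100 − 75) = 2/25 ≈ 0.08.
#f1c40f → (241, 196, 15); #11b455 → (17, 180, 85).
R = 241 + 0.08 × (17 − 241) = 223.08 → 223
G = 196 + 0.08 × (180 − 196) = 194.72 → 195
B = 15 + 0.08 × (85 − 15) = 20.6 → 21

(223, 195, 21)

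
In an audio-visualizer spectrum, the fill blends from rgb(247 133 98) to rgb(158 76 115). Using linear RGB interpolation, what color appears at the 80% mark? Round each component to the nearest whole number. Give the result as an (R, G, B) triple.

(176, 87, 112)

80% corresponds to t = 0.8.
R = 247 + 0.8 × (158 − 247) = 247 + 0.8 × -89 = 175.8 → 176
G = 133 + 0.8 × (76 − 133) = 133 + 0.8 × -57 = 87.4 → 87
B = 98 + 0.8 × (115 − 98) = 98 + 0.8 × 17 = 111.6 → 112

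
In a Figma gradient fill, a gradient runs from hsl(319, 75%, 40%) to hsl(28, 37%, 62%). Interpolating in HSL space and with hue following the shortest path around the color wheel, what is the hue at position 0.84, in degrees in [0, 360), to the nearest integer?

Hue: 28 − 319 = -291°, but |-291| > 180 so the shorter arc goes the other way: Δh = -291 + 360 = 69°.
H = 319 + 0.84 × (69) = 376.96 → 377 → 377 mod 360 = 17°

17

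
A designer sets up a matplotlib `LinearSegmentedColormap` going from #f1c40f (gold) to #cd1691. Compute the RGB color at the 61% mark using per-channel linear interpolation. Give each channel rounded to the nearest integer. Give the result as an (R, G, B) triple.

(219, 90, 94)

#f1c40f → (241, 196, 15); #cd1691 → (205, 22, 145).
61% corresponds to t = 0.61.
R = 241 + 0.61 × (205 − 241) = 241 + 0.61 × -36 = 219.04 → 219
G = 196 + 0.61 × (22 − 196) = 196 + 0.61 × -174 = 89.86 → 90
B = 15 + 0.61 × (145 − 15) = 15 + 0.61 × 130 = 94.3 → 94
So the blended color is (219, 90, 94), about #db5a5e.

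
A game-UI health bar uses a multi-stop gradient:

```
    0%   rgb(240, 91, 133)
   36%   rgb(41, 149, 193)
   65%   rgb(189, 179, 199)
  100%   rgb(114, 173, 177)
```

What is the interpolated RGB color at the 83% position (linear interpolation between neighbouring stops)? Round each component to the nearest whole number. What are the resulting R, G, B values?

83% lies between the 65% and 100% stops, so the local fraction is t = (83 − 65)/(100 − 65) = 18/35 ≈ 0.5143.
R = 189 + 0.5143 × (114 − 189) = 150.428 → 150
G = 179 + 0.5143 × (173 − 179) = 175.914 → 176
B = 199 + 0.5143 × (177 − 199) = 187.685 → 188

(150, 176, 188)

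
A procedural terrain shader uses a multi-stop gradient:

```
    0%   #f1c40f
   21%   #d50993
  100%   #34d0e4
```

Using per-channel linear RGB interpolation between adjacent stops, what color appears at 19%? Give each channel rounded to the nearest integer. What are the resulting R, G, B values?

(216, 27, 134)

19% lies between the 0% and 21% stops, so the local fraction is t = (19 − 0)/(21 − 0) = 19/21 ≈ 0.9048.
#f1c40f → (241, 196, 15); #d50993 → (213, 9, 147).
R = 241 + 0.9048 × (213 − 241) = 215.666 → 216
G = 196 + 0.9048 × (9 − 196) = 26.802 → 27
B = 15 + 0.9048 × (147 − 15) = 134.434 → 134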